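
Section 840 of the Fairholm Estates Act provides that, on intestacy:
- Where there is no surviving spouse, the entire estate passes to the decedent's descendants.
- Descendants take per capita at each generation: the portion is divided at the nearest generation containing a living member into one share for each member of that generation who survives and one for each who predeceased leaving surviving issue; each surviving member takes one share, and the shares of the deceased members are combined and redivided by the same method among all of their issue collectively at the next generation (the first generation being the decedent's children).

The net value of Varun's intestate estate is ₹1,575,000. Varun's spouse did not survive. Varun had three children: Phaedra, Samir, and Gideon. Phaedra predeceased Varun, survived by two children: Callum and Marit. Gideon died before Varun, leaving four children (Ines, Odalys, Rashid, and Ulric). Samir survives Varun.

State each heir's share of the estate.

Callum: ₹175,000; Marit: ₹175,000; Samir: ₹525,000; Ines: ₹175,000; Odalys: ₹175,000; Rashid: ₹175,000; Ulric: ₹175,000

The entire ₹1,575,000 passes to the descendants.
That amount (₹1,575,000) is divided at the children's generation into 3 shares of ₹525,000. Samir takes ₹525,000. The 2 shares of the deceased (Phaedra and Gideon) are combined into a pool of ₹1,050,000.
That pool (₹1,050,000) is divided at the grandchildren's generation equally among Callum, Marit, Ines, Odalys, Rashid, and Ulric: ₹175,000 each.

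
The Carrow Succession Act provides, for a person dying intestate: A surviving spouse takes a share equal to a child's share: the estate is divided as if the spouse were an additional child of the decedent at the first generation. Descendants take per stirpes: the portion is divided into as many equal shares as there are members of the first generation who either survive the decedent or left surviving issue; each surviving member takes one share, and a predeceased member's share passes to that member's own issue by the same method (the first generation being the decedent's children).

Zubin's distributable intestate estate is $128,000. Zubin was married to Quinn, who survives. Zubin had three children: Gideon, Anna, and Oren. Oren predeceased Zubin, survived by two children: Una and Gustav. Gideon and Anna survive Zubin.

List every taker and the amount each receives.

The spouse counts as an additional share at the children's level, so there are 4 primary shares of $32,000. Quinn takes one such share ($32,000).
The children's combined portion ($96,000) is divided into 3 shares of $32,000: Gideon and Anna each take $32,000; Oren's $32,000 share passes to Oren's issue.
Oren's share ($32,000) is divided into 2 shares of $16,000: Una and Gustav each take $16,000.

Quinn: $32,000; Gideon: $32,000; Anna: $32,000; Una: $16,000; Gustav: $16,000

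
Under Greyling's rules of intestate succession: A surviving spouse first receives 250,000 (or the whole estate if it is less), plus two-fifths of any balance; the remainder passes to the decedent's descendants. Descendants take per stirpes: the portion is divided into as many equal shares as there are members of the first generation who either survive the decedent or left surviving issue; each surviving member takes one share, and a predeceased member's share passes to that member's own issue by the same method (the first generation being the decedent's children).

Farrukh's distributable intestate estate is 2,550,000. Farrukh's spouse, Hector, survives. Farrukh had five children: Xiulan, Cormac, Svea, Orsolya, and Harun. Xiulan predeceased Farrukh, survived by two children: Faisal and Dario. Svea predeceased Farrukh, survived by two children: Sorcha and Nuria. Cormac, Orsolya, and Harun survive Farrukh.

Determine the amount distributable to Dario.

Hector first takes 250,000, leaving a balance of 2,300,000. Hector then takes two-fifths of the balance (920,000), for a total of 1,170,000. The remaining 1,380,000 passes to the descendants.
The descendants' portion (1,380,000) is divided into 5 shares of 276,000: Cormac, Orsolya, and Harun each take 276,000; Xiulan's 276,000 share passes to Xiulan's issue; Svea's 276,000 share passes to Svea's issue.
Xiulan's share (276,000) is divided into 2 shares of 138,000: Faisal and Dario each take 138,000.
Svea's share (276,000) is divided into 2 shares of 138,000: Sorcha and Nuria each take 138,000.

Dario receives 138,000.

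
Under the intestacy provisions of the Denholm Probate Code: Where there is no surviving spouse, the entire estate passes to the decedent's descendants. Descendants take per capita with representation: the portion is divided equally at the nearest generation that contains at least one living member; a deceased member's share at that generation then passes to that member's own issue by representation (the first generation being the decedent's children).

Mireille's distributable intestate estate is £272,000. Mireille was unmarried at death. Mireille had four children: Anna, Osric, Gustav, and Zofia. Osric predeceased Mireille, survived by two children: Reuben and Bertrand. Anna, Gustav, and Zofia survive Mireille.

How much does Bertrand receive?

Bertrand receives £34,000.

The entire £272,000 passes to the descendants.
That amount (£272,000) is divided into 4 shares of £68,000: Anna, Gustav, and Zofia each take £68,000; Osric's £68,000 share passes to Osric's issue.
Osric's share (£68,000) is divided into 2 shares of £34,000: Reuben and Bertrand each take £34,000.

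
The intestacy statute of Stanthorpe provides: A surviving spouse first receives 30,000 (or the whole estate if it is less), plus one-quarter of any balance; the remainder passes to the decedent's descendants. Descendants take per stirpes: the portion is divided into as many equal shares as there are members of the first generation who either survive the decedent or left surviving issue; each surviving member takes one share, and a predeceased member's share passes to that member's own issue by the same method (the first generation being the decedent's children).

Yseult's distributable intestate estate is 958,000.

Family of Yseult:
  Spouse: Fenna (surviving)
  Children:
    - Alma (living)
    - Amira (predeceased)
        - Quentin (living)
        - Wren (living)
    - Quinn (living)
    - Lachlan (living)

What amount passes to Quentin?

Fenna first takes 30,000, leaving a balance of 928,000. Fenna then takes one-quarter of the balance (232,000), for a total of 262,000. The remaining 696,000 passes to the descendants.
The descendants' portion (696,000) is divided into 4 shares of 174,000: Alma, Quinn, and Lachlan each take 174,000; Amira's 174,000 share passes to Amira's issue.
Amira's share (174,000) is divided into 2 shares of 87,000: Quentin and Wren each take 87,000.

Quentin receives 87,000.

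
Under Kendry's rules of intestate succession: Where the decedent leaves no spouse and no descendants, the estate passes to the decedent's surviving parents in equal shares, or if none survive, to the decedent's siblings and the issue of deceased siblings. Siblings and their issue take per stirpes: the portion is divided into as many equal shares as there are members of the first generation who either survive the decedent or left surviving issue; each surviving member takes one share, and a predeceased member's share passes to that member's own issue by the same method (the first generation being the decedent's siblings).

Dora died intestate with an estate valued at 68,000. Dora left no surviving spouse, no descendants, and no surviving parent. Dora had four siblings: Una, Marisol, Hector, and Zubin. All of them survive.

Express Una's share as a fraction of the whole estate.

The entire 68,000 passes to the siblings and their issue.
That amount (68,000) is divided into 4 shares of 17,000: Una, Marisol, Hector, and Zubin each take 17,000.

Una receives 1/4 of the estate.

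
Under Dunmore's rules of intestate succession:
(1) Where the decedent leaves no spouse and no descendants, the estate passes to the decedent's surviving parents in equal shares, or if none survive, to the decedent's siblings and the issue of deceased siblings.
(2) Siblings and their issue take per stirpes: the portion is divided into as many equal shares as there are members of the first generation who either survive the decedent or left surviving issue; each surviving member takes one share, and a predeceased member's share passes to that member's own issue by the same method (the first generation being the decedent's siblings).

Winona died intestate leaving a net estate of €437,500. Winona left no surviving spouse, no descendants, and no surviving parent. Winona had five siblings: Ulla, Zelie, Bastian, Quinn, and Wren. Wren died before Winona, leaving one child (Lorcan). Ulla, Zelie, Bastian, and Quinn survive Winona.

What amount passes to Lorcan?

Lorcan receives €87,500.

The entire €437,500 passes to the siblings and their issue.
That amount (€437,500) is divided into 5 shares of €87,500: Ulla, Zelie, Bastian, and Quinn each take €87,500; Wren's €87,500 share passes to Wren's issue.
Wren's share (€87,500) passes entirely to Lorcan.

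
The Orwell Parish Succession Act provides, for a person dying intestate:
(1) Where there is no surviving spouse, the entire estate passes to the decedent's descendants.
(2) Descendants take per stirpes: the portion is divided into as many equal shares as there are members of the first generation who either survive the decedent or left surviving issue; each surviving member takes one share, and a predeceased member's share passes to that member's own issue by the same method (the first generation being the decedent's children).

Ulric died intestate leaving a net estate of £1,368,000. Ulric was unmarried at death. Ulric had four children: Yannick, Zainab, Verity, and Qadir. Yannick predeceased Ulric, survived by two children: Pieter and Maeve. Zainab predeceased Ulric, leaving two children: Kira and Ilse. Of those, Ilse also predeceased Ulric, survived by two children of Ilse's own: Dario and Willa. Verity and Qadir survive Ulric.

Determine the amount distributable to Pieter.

Pieter receives £171,000.

The entire £1,368,000 passes to the descendants.
That amount (£1,368,000) is divided into 4 shares of £342,000: Verity and Qadir each take £342,000; Yannick's £342,000 share passes to Yannick's issue; Zainab's £342,000 share passes to Zainab's issue.
Yannick's share (£342,000) is divided into 2 shares of £171,000: Pieter and Maeve each take £171,000.
Zainab's share (£342,000) is divided into 2 shares of £171,000: Kira takes £171,000; Ilse's £171,000 share passes to Ilse's issue.
Ilse's share (£171,000) is divided into 2 shares of £85,500: Dario and Willa each take £85,500.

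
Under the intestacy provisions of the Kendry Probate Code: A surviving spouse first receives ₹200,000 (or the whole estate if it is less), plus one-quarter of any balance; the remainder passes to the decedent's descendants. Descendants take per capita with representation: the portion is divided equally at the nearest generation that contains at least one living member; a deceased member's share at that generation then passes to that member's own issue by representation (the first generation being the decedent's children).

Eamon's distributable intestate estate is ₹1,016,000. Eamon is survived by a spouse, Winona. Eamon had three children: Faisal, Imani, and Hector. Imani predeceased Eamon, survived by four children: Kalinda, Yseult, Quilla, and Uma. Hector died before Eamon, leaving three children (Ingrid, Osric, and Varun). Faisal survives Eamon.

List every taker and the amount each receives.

Winona: ₹404,000; Faisal: ₹204,000; Kalinda: ₹51,000; Yseult: ₹51,000; Quilla: ₹51,000; Uma: ₹51,000; Ingrid: ₹68,000; Osric: ₹68,000; Varun: ₹68,000

Winona first takes ₹200,000, leaving a balance of ₹816,000. Winona then takes one-quarter of the balance (₹204,000), for a total of ₹404,000. The remaining ₹612,000 passes to the descendants.
The descendants' portion (₹612,000) is divided into 3 shares of ₹204,000: Faisal takes ₹204,000; Imani's ₹204,000 share passes to Imani's issue; Hector's ₹204,000 share passes to Hector's issue.
Imani's share (₹204,000) is divided into 4 shares of ₹51,000: Kalinda, Yseult, Quilla, and Uma each take ₹51,000.
Hector's share (₹204,000) is divided into 3 shares of ₹68,000: Ingrid, Osric, and Varun each take ₹68,000.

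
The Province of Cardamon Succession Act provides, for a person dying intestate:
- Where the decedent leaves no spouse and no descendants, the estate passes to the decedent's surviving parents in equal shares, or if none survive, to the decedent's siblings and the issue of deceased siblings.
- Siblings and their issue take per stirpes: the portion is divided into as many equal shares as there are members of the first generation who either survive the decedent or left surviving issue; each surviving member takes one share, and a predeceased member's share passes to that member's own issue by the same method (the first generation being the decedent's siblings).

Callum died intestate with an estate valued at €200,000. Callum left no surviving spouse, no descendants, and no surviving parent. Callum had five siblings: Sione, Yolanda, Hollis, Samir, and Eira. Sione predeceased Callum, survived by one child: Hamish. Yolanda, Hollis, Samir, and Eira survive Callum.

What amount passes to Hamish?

Hamish receives €40,000.

The entire €200,000 passes to the siblings and their issue.
That amount (€200,000) is divided into 5 shares of €40,000: Yolanda, Hollis, Samir, and Eira each take €40,000; Sione's €40,000 share passes to Sione's issue.
Sione's share (€40,000) passes entirely to Hamish.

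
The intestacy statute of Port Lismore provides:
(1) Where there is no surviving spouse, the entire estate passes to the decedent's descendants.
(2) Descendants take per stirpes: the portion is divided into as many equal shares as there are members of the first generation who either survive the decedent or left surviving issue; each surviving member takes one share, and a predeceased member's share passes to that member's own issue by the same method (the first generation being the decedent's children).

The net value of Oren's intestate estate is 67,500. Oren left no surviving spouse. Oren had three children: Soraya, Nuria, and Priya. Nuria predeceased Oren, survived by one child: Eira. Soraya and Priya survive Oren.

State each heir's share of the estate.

Soraya: 22,500; Eira: 22,500; Priya: 22,500

The entire 67,500 passes to the descendants.
That amount (67,500) is divided into 3 shares of 22,500: Soraya and Priya each take 22,500; Nuria's 22,500 share passes to Nuria's issue.
Nuria's share (22,500) passes entirely to Eira.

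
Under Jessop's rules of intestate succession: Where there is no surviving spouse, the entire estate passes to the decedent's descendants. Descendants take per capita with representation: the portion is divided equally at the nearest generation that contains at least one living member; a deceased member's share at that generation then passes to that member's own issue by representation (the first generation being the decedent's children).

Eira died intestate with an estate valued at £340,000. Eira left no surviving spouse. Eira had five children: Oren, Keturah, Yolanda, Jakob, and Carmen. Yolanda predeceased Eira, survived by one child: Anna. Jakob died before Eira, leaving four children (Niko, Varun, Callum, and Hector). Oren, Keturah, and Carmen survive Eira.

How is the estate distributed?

Oren: £68,000; Keturah: £68,000; Anna: £68,000; Niko: £17,000; Varun: £17,000; Callum: £17,000; Hector: £17,000; Carmen: £68,000

The entire £340,000 passes to the descendants.
That amount (£340,000) is divided into 5 shares of £68,000: Oren, Keturah, and Carmen each take £68,000; Yolanda's £68,000 share passes to Yolanda's issue; Jakob's £68,000 share passes to Jakob's issue.
Yolanda's share (£68,000) passes entirely to Anna.
Jakob's share (£68,000) is divided into 4 shares of £17,000: Niko, Varun, Callum, and Hector each take £17,000.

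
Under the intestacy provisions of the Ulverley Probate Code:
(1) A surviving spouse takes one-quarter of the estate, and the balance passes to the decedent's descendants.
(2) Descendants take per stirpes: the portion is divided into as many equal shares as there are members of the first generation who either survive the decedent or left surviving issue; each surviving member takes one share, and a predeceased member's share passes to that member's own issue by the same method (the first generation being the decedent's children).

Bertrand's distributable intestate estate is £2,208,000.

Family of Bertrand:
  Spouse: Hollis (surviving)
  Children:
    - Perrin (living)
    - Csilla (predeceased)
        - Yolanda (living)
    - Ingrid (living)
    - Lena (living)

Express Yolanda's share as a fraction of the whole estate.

Yolanda receives 3/16 of the estate.

Hollis takes one-quarter of £2,208,000 = £552,000. The remaining £1,656,000 passes to the descendants.
The descendants' portion (£1,656,000) is divided into 4 shares of £414,000: Perrin, Ingrid, and Lena each take £414,000; Csilla's £414,000 share passes to Csilla's issue.
Csilla's share (£414,000) passes entirely to Yolanda.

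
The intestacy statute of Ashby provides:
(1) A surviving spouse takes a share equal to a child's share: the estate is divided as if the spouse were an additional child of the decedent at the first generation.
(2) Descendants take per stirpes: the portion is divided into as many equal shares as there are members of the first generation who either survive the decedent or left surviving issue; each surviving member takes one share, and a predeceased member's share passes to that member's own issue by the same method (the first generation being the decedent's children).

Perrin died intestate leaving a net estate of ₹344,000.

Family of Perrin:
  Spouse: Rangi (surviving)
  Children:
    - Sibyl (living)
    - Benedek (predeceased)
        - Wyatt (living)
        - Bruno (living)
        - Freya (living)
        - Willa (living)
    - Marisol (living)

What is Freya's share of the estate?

Freya receives ₹21,500.

The spouse counts as an additional share at the children's level, so there are 4 primary shares of ₹86,000. Rangi takes one such share (₹86,000).
The children's combined portion (₹258,000) is divided into 3 shares of ₹86,000: Sibyl and Marisol each take ₹86,000; Benedek's ₹86,000 share passes to Benedek's issue.
Benedek's share (₹86,000) is divided into 4 shares of ₹21,500: Wyatt, Bruno, Freya, and Willa each take ₹21,500.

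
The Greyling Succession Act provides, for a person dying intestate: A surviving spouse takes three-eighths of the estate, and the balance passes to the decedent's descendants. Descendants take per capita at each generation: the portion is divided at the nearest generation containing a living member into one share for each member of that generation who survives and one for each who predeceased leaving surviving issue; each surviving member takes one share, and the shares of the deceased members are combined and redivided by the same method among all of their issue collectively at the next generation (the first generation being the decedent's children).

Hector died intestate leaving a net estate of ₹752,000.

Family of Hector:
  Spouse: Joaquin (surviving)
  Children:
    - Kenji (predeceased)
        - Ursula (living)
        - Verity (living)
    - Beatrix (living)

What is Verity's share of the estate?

Joaquin takes three-eighths of ₹752,000 = ₹282,000. The remaining ₹470,000 passes to the descendants.
The descendants' portion (₹470,000) is divided at the children's generation into 2 shares of ₹235,000. Beatrix takes ₹235,000. The remaining share for the deceased Kenji (₹235,000) is carried to the next generation.
That pool (₹235,000) is divided at the grandchildren's generation equally among Ursula and Verity: ₹117,500 each.

Verity receives ₹117,500.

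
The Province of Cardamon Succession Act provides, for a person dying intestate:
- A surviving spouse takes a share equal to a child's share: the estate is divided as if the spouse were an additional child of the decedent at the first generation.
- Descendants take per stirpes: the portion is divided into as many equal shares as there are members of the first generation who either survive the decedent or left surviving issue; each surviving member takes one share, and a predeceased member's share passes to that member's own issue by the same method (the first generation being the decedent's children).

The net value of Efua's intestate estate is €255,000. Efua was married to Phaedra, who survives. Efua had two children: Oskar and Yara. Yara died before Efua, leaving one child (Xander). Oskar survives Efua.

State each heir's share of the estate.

Phaedra: €85,000; Oskar: €85,000; Xander: €85,000

The spouse counts as an additional share at the children's level, so there are 3 primary shares of €85,000. Phaedra takes one such share (€85,000).
The children's combined portion (€170,000) is divided into 2 shares of €85,000: Oskar takes €85,000; Yara's €85,000 share passes to Yara's issue.
Yara's share (€85,000) passes entirely to Xander.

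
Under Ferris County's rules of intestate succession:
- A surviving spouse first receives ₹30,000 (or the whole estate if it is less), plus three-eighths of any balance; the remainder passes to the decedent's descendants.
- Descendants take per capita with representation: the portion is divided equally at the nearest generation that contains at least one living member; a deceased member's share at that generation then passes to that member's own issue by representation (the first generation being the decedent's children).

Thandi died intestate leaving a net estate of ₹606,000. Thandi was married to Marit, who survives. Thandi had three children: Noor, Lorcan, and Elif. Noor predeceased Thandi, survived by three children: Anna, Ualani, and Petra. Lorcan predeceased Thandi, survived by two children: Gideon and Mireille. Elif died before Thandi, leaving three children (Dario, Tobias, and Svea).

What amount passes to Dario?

Dario receives ₹45,000.

Marit first takes ₹30,000, leaving a balance of ₹576,000. Marit then takes three-eighths of the balance (₹216,000), for a total of ₹246,000. The remaining ₹360,000 passes to the descendants.
No child survives, so the initial division is made at the grandchildren's generation.
The descendants' portion (₹360,000) is divided into 8 shares of ₹45,000: Anna, Ualani, Petra, Gideon, Mireille, Dario, Tobias, and Svea each take ₹45,000.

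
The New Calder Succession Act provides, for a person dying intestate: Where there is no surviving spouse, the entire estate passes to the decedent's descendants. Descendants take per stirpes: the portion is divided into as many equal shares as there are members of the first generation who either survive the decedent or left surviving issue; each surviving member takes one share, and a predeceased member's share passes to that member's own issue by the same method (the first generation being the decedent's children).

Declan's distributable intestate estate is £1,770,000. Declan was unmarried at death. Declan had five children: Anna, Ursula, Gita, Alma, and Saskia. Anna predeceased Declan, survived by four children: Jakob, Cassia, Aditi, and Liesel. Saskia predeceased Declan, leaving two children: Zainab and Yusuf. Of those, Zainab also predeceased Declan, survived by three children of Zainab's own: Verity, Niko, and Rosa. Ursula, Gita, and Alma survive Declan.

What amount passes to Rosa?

Rosa receives £59,000.

The entire £1,770,000 passes to the descendants.
That amount (£1,770,000) is divided into 5 shares of £354,000: Ursula, Gita, and Alma each take £354,000; Anna's £354,000 share passes to Anna's issue; Saskia's £354,000 share passes to Saskia's issue.
Anna's share (£354,000) is divided into 4 shares of £88,500: Jakob, Cassia, Aditi, and Liesel each take £88,500.
Saskia's share (£354,000) is divided into 2 shares of £177,000: Yusuf takes £177,000; Zainab's £177,000 share passes to Zainab's issue.
Zainab's share (£177,000) is divided into 3 shares of £59,000: Verity, Niko, and Rosa each take £59,000.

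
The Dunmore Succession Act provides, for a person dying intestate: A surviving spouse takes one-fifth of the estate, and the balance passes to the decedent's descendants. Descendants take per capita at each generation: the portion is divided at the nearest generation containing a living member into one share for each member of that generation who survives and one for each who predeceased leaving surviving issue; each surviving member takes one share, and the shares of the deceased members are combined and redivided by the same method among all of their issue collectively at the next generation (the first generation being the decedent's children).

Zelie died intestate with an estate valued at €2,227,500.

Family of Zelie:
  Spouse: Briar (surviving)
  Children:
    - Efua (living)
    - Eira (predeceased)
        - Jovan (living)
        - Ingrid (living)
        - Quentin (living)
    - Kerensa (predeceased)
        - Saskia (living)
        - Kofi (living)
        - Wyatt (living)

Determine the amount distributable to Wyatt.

Briar takes one-fifth of €2,227,500 = €445,500. The remaining €1,782,000 passes to the descendants.
The descendants' portion (€1,782,000) is divided at the children's generation into 3 shares of €594,000. Efua takes €594,000. The 2 shares of the deceased (Eira and Kerensa) are combined into a pool of €1,188,000.
That pool (€1,188,000) is divided at the grandchildren's generation equally among Jovan, Ingrid, Quentin, Saskia, Kofi, and Wyatt: €198,000 each.

Wyatt receives €198,000.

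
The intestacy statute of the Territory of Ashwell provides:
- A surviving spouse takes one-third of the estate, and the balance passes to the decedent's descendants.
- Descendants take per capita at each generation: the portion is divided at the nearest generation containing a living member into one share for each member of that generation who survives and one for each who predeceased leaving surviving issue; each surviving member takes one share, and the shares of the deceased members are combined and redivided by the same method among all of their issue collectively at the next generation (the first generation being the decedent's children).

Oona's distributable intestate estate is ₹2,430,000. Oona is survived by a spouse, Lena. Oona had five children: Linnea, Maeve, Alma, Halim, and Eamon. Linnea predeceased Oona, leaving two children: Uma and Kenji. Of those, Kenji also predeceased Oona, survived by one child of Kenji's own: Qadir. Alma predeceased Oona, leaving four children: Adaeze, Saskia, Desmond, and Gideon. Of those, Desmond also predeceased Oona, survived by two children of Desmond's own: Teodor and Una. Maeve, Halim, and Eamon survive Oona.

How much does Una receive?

Una receives ₹72,000.

Lena takes one-third of ₹2,430,000 = ₹810,000. The remaining ₹1,620,000 passes to the descendants.
The descendants' portion (₹1,620,000) is divided at the children's generation into 5 shares of ₹324,000. Maeve, Halim, and Eamon each take ₹324,000. The 2 shares of the deceased (Linnea and Alma) are combined into a pool of ₹648,000.
That pool (₹648,000) is divided at the grandchildren's generation into 6 shares of ₹108,000. Uma, Adaeze, Saskia, and Gideon each take ₹108,000. The 2 shares of the deceased (Kenji and Desmond) are combined into a pool of ₹216,000.
That pool (₹216,000) is divided at the great-grandchildren's generation equally among Qadir, Teodor, and Una: ₹72,000 each.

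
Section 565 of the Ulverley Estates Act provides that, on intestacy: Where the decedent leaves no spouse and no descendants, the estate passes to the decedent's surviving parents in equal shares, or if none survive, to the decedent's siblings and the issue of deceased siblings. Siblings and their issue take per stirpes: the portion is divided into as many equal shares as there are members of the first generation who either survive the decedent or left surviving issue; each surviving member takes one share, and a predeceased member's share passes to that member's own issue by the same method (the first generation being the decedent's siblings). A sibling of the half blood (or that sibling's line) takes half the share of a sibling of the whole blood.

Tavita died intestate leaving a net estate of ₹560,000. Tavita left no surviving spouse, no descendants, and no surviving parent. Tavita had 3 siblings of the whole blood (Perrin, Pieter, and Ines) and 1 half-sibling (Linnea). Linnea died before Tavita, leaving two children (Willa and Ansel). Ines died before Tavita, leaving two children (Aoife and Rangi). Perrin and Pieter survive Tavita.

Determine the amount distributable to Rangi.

Rangi receives ₹80,000.

The entire ₹560,000 passes to the siblings and their issue.
Counting each half-blood sibling's line as half a unit, there are 7/2 units in ₹560,000, so one unit is ₹160,000. Whole-blood lines (Perrin, Pieter, and Ines) take ₹160,000 each; half-blood lines (Linnea) take ₹80,000 each.
Linnea's share (₹80,000) is divided into 2 shares of ₹40,000: Willa and Ansel each take ₹40,000.
Ines's share (₹160,000) is divided into 2 shares of ₹80,000: Aoife and Rangi each take ₹80,000.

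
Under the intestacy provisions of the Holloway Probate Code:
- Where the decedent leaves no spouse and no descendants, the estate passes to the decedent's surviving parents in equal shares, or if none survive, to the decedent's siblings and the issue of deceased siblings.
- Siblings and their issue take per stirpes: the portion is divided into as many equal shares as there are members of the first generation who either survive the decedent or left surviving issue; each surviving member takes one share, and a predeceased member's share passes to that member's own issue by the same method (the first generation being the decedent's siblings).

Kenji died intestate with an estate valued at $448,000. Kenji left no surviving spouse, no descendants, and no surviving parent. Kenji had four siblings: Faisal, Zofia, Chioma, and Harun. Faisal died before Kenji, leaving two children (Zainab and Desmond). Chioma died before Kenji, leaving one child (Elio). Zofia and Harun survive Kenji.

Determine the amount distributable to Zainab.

Zainab receives $56,000.

The entire $448,000 passes to the siblings and their issue.
That amount ($448,000) is divided into 4 shares of $112,000: Zofia and Harun each take $112,000; Faisal's $112,000 share passes to Faisal's issue; Chioma's $112,000 share passes to Chioma's issue.
Faisal's share ($112,000) is divided into 2 shares of $56,000: Zainab and Desmond each take $56,000.
Chioma's share ($112,000) passes entirely to Elio.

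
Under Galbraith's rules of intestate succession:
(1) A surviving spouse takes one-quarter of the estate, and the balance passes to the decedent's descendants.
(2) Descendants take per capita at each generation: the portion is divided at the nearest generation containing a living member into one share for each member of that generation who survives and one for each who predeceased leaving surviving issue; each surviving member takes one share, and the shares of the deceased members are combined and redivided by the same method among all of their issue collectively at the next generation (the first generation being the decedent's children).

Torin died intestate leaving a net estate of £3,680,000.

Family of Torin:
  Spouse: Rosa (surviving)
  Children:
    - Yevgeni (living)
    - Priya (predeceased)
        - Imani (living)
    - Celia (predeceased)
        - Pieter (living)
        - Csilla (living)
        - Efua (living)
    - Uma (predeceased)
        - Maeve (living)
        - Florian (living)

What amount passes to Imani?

Rosa takes one-quarter of £3,680,000 = £920,000. The remaining £2,760,000 passes to the descendants.
The descendants' portion (£2,760,000) is divided at the children's generation into 4 shares of £690,000. Yevgeni takes £690,000. The 3 shares of the deceased (Priya, Celia, and Uma) are combined into a pool of £2,070,000.
That pool (£2,070,000) is divided at the grandchildren's generation equally among Imani, Pieter, Csilla, Efua, Maeve, and Florian: £345,000 each.

Imani receives £345,000.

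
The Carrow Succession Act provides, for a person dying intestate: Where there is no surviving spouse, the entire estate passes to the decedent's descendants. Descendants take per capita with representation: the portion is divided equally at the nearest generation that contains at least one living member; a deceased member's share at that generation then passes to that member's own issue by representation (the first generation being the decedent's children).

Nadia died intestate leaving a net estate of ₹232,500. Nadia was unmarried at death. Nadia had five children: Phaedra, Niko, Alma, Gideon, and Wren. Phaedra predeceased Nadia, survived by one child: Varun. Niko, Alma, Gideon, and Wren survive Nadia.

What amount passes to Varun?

The entire ₹232,500 passes to the descendants.
That amount (₹232,500) is divided into 5 shares of ₹46,500: Niko, Alma, Gideon, and Wren each take ₹46,500; Phaedra's ₹46,500 share passes to Phaedra's issue.
Phaedra's share (₹46,500) passes entirely to Varun.

Varun receives ₹46,500.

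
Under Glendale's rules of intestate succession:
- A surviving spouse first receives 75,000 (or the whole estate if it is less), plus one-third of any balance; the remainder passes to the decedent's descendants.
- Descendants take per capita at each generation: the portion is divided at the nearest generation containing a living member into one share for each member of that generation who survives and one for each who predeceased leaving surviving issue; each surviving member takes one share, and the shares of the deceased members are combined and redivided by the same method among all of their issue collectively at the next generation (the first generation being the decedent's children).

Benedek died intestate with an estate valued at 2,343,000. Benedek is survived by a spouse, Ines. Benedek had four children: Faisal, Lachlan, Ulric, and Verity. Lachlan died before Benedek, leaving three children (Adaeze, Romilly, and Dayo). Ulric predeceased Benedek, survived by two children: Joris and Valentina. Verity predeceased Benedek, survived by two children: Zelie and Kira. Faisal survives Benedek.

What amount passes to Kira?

Ines first takes 75,000, leaving a balance of 2,268,000. Ines then takes one-third of the balance (756,000), for a total of 831,000. The remaining 1,512,000 passes to the descendants.
The descendants' portion (1,512,000) is divided at the children's generation into 4 shares of 378,000. Faisal takes 378,000. The 3 shares of the deceased (Lachlan, Ulric, and Verity) are combined into a pool of 1,134,000.
That pool (1,134,000) is divided at the grandchildren's generation equally among Adaeze, Romilly, Dayo, Joris, Valentina, Zelie, and Kira: 162,000 each.

Kira receives 162,000.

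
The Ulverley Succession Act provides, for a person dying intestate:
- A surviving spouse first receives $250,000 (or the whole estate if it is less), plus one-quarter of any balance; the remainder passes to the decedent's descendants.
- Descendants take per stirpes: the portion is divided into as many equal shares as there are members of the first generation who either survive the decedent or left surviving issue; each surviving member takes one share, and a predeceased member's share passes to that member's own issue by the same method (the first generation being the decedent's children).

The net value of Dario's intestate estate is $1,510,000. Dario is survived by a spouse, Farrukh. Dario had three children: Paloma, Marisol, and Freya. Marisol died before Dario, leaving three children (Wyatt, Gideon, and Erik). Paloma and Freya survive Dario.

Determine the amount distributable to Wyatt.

Wyatt receives $105,000.

Farrukh first takes $250,000, leaving a balance of $1,260,000. Farrukh then takes one-quarter of the balance ($315,000), for a total of $565,000. The remaining $945,000 passes to the descendants.
The descendants' portion ($945,000) is divided into 3 shares of $315,000: Paloma and Freya each take $315,000; Marisol's $315,000 share passes to Marisol's issue.
Marisol's share ($315,000) is divided into 3 shares of $105,000: Wyatt, Gideon, and Erik each take $105,000.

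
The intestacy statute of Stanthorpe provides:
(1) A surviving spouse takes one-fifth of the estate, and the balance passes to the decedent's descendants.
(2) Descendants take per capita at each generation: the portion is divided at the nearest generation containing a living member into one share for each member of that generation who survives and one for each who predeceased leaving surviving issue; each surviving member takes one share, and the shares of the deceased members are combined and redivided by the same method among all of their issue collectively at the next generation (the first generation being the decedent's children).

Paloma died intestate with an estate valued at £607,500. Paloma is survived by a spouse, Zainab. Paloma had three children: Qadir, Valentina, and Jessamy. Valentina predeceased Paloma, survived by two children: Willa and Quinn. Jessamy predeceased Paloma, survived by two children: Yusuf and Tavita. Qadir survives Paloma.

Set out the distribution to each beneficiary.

Zainab takes one-fifth of £607,500 = £121,500. The remaining £486,000 passes to the descendants.
The descendants' portion (£486,000) is divided at the children's generation into 3 shares of £162,000. Qadir takes £162,000. The 2 shares of the deceased (Valentina and Jessamy) are combined into a pool of £324,000.
That pool (£324,000) is divided at the grandchildren's generation equally among Willa, Quinn, Yusuf, and Tavita: £81,000 each.

Zainab: £121,500; Qadir: £162,000; Willa: £81,000; Quinn: £81,000; Yusuf: £81,000; Tavita: £81,000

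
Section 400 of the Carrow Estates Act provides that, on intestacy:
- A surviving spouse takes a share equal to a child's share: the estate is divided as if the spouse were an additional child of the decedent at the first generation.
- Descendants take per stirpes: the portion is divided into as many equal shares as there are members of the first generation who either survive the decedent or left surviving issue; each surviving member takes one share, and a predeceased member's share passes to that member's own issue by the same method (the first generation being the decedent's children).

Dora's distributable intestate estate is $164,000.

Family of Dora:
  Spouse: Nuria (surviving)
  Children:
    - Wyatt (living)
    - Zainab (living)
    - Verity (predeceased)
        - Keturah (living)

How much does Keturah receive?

The spouse counts as an additional share at the children's level, so there are 4 primary shares of $41,000. Nuria takes one such share ($41,000).
The children's combined portion ($123,000) is divided into 3 shares of $41,000: Wyatt and Zainab each take $41,000; Verity's $41,000 share passes to Verity's issue.
Verity's share ($41,000) passes entirely to Keturah.

Keturah receives $41,000.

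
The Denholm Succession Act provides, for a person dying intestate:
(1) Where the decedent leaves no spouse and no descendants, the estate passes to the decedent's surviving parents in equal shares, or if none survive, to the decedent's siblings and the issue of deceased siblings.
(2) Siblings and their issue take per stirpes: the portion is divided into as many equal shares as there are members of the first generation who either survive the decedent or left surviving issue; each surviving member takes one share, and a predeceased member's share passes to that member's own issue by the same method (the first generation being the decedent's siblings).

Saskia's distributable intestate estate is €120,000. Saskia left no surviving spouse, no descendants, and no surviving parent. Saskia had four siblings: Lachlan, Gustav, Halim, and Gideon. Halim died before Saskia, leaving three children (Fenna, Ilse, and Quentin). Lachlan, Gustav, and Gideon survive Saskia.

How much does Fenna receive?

Fenna receives €10,000.

The entire €120,000 passes to the siblings and their issue.
That amount (€120,000) is divided into 4 shares of €30,000: Lachlan, Gustav, and Gideon each take €30,000; Halim's €30,000 share passes to Halim's issue.
Halim's share (€30,000) is divided into 3 shares of €10,000: Fenna, Ilse, and Quentin each take €10,000.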